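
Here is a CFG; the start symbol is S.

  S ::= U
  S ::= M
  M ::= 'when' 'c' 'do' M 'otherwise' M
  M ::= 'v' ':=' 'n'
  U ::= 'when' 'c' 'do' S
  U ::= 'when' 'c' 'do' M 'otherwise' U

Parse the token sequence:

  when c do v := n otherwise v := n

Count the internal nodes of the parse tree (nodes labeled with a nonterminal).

4

[S [M when c do [M v := n] otherwise [M v := n]]]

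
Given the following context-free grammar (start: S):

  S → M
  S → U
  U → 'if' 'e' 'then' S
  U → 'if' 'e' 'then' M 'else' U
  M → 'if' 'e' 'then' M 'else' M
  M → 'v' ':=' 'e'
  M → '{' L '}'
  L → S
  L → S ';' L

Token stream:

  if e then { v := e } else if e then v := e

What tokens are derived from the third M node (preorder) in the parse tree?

[S [U if e then [M { [L [S [M v := e]]] }] else [U if e then [S [M v := e]]]]]

v := e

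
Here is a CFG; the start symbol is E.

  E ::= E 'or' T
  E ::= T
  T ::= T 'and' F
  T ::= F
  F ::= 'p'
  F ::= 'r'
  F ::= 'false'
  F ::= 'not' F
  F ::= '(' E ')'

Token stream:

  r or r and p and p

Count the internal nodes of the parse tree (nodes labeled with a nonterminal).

10

[E [E [T [F r]]] or [T [T [T [F r]] and [F p]] and [F p]]]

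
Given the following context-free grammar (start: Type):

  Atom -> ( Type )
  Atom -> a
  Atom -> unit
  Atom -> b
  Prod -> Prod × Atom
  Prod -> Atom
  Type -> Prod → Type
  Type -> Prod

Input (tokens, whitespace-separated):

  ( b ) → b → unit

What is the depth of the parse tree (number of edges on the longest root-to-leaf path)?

6

[Type [Prod [Atom ( [Type [Prod [Atom b]]] )]] → [Type [Prod [Atom b]] → [Type [Prod [Atom unit]]]]]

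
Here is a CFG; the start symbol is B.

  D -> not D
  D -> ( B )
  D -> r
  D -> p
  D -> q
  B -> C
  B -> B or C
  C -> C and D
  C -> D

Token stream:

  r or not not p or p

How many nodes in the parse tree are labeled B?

3

[B [B [B [C [D r]]] or [C [D not [D not [D p]]]]] or [C [D p]]]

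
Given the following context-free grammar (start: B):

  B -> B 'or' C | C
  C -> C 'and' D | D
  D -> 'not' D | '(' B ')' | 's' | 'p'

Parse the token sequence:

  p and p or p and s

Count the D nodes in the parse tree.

4

[B [B [C [C [D p]] and [D p]]] or [C [C [D p]] and [D s]]]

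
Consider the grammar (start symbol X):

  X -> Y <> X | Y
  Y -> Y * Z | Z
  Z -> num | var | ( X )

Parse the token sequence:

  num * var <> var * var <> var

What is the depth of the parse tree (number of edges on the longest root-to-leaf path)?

5

[X [Y [Y [Z num]] * [Z var]] <> [X [Y [Y [Z var]] * [Z var]] <> [X [Y [Z var]]]]]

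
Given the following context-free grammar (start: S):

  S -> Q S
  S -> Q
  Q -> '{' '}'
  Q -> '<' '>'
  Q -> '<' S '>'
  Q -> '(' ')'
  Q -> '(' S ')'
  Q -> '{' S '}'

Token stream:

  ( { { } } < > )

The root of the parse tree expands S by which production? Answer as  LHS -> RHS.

S -> Q

[S [Q ( [S [Q { [S [Q { }]] }] [S [Q < >]]] )]]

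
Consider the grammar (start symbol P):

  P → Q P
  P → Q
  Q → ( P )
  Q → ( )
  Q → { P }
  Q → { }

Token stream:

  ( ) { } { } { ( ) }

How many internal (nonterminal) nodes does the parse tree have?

10

[P [Q ( )] [P [Q { }] [P [Q { }] [P [Q { [P [Q ( )]] }]]]]]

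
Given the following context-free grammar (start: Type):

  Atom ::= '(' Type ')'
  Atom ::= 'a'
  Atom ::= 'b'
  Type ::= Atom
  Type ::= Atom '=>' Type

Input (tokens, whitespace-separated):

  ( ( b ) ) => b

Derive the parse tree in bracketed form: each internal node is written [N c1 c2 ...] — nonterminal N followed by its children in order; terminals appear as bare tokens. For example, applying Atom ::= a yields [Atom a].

[Type [Atom ( [Type [Atom ( [Type [Atom b]] )]] )] => [Type [Atom b]]]

Type
Atom => Type
( Type ) => Type
( Atom ) => Type
( ( Type ) ) => Type
( ( Atom ) ) => Type
( ( b ) ) => Type
( ( b ) ) => Atom
( ( b ) ) => b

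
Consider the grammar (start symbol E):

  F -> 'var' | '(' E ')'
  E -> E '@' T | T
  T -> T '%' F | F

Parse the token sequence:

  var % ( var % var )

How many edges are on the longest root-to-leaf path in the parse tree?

7

[E [T [T [F var]] % [F ( [E [T [T [F var]] % [F var]]] )]]]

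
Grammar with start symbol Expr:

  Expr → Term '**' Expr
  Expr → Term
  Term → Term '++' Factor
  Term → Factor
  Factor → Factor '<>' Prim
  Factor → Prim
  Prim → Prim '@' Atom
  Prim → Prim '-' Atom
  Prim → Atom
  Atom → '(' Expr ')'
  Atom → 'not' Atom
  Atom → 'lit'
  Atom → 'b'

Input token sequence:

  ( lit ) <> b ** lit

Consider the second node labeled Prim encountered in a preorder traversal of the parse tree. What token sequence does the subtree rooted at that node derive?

[Expr [Term [Factor [Factor [Prim [Atom ( [Expr [Term [Factor [Prim [Atom lit]]]]] )]]] <> [Prim [Atom b]]]] ** [Expr [Term [Factor [Prim [Atom lit]]]]]]

lit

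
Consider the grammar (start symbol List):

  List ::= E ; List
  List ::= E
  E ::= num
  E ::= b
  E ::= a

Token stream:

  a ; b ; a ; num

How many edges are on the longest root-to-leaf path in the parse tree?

5

[List [E a] ; [List [E b] ; [List [E a] ; [List [E num]]]]]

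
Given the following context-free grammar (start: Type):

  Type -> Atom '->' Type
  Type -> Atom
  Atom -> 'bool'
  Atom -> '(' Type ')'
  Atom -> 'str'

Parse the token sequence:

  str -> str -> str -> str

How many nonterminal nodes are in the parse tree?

8

[Type [Atom str] -> [Type [Atom str] -> [Type [Atom str] -> [Type [Atom str]]]]]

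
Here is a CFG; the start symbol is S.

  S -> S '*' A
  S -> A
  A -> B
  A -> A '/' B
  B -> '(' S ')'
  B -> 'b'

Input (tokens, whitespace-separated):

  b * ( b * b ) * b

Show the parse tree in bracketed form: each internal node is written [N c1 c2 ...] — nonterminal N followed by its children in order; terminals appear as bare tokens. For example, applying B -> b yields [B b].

[S [S [S [A [B b]]] * [A [B ( [S [S [A [B b]]] * [A [B b]]] )]]] * [A [B b]]]

S
S * A
S * A * A
A * A * A
B * A * A
b * A * A
b * B * A
b * ( S ) * A
b * ( S * A ) * A
b * ( A * A ) * A
b * ( B * A ) * A
b * ( b * A ) * A
b * ( b * B ) * A
b * ( b * b ) * A
b * ( b * b ) * B
b * ( b * b ) * b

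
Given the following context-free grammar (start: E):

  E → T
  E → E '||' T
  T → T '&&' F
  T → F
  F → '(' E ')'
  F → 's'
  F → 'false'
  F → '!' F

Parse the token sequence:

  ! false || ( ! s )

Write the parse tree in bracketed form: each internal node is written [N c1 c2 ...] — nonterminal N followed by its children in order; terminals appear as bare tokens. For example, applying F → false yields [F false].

[E [E [T [F ! [F false]]]] || [T [F ( [E [T [F ! [F s]]]] )]]]

E
E || T
T || T
F || T
! F || T
! false || T
! false || F
! false || ( E )
! false || ( T )
! false || ( F )
! false || ( ! F )
! false || ( ! s )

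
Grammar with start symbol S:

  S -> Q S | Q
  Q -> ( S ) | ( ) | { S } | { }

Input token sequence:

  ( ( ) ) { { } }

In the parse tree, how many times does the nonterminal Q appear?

4

[S [Q ( [S [Q ( )]] )] [S [Q { [S [Q { }]] }]]]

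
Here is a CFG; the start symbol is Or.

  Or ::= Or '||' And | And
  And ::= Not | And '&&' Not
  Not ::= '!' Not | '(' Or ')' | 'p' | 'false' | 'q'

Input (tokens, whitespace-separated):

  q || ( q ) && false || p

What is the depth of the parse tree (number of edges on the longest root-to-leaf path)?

[Or [Or [Or [And [Not q]]] || [And [And [Not ( [Or [And [Not q]]] )]] && [Not false]]] || [And [Not p]]]

8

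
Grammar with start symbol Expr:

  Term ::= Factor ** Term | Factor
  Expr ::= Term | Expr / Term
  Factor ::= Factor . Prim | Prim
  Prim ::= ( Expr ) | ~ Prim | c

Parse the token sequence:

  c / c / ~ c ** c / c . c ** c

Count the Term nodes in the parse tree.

6

[Expr [Expr [Expr [Expr [Term [Factor [Prim c]]]] / [Term [Factor [Prim c]]]] / [Term [Factor [Prim ~ [Prim c]]] ** [Term [Factor [Prim c]]]]] / [Term [Factor [Factor [Prim c]] . [Prim c]] ** [Term [Factor [Prim c]]]]]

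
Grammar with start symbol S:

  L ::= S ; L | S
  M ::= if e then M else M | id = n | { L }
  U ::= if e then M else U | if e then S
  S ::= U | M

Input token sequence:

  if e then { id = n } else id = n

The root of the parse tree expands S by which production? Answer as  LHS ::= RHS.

S ::= M

[S [M if e then [M { [L [S [M id = n]]] }] else [M id = n]]]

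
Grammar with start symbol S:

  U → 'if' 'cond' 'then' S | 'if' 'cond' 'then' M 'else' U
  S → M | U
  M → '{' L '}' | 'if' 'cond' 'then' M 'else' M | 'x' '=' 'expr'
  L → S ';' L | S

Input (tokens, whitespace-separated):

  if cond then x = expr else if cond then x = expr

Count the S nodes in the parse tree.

2

[S [U if cond then [M x = expr] else [U if cond then [S [M x = expr]]]]]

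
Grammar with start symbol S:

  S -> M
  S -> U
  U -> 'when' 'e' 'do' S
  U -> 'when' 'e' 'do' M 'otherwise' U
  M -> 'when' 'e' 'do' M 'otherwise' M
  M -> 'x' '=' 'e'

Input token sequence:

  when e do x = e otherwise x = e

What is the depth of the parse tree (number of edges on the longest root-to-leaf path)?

3

[S [M when e do [M x = e] otherwise [M x = e]]]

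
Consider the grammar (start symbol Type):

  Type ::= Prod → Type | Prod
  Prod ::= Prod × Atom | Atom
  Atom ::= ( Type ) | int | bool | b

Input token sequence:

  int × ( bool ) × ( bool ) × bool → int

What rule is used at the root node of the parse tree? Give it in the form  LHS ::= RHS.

[Type [Prod [Prod [Prod [Prod [Atom int]] × [Atom ( [Type [Prod [Atom bool]]] )]] × [Atom ( [Type [Prod [Atom bool]]] )]] × [Atom bool]] → [Type [Prod [Atom int]]]]

Type ::= Prod → Type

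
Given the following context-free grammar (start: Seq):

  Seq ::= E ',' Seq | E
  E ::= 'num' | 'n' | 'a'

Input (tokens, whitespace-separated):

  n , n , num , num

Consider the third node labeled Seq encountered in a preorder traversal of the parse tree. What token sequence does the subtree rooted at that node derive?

[Seq [E n] , [Seq [E n] , [Seq [E num] , [Seq [E num]]]]]

num , num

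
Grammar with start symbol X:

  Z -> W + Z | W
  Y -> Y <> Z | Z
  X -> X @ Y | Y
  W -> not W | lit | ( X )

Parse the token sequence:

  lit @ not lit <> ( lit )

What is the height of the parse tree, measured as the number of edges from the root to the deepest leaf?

[X [X [Y [Z [W lit]]]] @ [Y [Y [Z [W not [W lit]]]] <> [Z [W ( [X [Y [Z [W lit]]]] )]]]]

8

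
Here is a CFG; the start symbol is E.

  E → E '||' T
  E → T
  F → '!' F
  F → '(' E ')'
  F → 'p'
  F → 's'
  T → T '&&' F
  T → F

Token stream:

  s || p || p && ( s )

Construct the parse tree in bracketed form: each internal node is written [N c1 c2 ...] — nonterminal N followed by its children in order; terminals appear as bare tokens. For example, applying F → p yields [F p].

E
E || T
E || T || T
T || T || T
F || T || T
s || T || T
s || F || T
s || p || T
s || p || T && F
s || p || F && F
s || p || p && F
s || p || p && ( E )
s || p || p && ( T )
s || p || p && ( F )
s || p || p && ( s )

[E [E [E [T [F s]]] || [T [F p]]] || [T [T [F p]] && [F ( [E [T [F s]]] )]]]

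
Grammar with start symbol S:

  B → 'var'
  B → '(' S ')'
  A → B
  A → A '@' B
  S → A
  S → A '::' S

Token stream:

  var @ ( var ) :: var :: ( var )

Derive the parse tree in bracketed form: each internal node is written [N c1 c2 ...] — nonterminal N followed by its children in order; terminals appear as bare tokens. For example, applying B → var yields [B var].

[S [A [A [B var]] @ [B ( [S [A [B var]]] )]] :: [S [A [B var]] :: [S [A [B ( [S [A [B var]]] )]]]]]

S
A :: S
A @ B :: S
B @ B :: S
var @ B :: S
var @ ( S ) :: S
var @ ( A ) :: S
var @ ( B ) :: S
var @ ( var ) :: S
var @ ( var ) :: A :: S
var @ ( var ) :: B :: S
var @ ( var ) :: var :: S
var @ ( var ) :: var :: A
var @ ( var ) :: var :: B
var @ ( var ) :: var :: ( S )
var @ ( var ) :: var :: ( A )
var @ ( var ) :: var :: ( B )
var @ ( var ) :: var :: ( var )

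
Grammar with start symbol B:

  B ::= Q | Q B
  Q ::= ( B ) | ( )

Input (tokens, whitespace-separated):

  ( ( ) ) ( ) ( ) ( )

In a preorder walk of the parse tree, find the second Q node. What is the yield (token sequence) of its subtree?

[B [Q ( [B [Q ( )]] )] [B [Q ( )] [B [Q ( )] [B [Q ( )]]]]]

( )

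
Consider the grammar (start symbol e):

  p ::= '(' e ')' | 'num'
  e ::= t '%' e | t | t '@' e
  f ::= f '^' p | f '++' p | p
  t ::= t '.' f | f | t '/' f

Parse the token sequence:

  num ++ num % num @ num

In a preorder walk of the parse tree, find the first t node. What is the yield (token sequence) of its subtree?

[e [t [f [f [p num]] ++ [p num]]] % [e [t [f [p num]]] @ [e [t [f [p num]]]]]]

num ++ num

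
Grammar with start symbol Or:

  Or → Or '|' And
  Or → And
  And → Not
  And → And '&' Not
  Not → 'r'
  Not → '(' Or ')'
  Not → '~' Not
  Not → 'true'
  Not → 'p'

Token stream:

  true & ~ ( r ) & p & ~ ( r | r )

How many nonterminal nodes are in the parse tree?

20

[Or [And [And [And [And [Not true]] & [Not ~ [Not ( [Or [And [Not r]]] )]]] & [Not p]] & [Not ~ [Not ( [Or [Or [And [Not r]]] | [And [Not r]]] )]]]]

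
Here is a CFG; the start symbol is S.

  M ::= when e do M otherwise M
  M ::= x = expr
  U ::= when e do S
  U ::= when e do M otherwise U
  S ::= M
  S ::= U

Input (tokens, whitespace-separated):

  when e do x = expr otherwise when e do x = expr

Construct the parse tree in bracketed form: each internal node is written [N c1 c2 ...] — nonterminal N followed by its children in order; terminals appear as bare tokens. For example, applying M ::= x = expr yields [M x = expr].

S
U
when e do M otherwise U
when e do x = expr otherwise U
when e do x = expr otherwise when e do S
when e do x = expr otherwise when e do M
when e do x = expr otherwise when e do x = expr

[S [U when e do [M x = expr] otherwise [U when e do [S [M x = expr]]]]]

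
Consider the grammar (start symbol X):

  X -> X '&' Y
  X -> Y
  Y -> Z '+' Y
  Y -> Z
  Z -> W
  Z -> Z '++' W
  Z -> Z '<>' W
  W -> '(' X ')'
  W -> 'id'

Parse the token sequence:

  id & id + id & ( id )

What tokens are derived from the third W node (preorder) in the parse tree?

id

[X [X [X [Y [Z [W id]]]] & [Y [Z [W id]] + [Y [Z [W id]]]]] & [Y [Z [W ( [X [Y [Z [W id]]]] )]]]]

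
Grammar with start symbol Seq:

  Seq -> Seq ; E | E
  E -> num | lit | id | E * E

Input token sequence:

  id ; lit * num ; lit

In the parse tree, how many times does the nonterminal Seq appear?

3

[Seq [Seq [Seq [E id]] ; [E [E lit] * [E num]]] ; [E lit]]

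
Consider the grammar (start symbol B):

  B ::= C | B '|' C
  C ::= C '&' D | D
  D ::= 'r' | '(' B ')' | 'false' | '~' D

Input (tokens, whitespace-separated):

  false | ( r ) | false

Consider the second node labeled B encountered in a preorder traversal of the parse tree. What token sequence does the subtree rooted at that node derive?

false | ( r )

[B [B [B [C [D false]]] | [C [D ( [B [C [D r]]] )]]] | [C [D false]]]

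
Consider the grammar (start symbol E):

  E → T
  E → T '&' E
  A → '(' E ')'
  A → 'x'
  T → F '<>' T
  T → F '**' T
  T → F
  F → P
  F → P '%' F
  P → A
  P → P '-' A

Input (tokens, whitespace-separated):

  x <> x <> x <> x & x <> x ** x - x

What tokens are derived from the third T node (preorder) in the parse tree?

[E [T [F [P [A x]]] <> [T [F [P [A x]]] <> [T [F [P [A x]]] <> [T [F [P [A x]]]]]]] & [E [T [F [P [A x]]] <> [T [F [P [A x]]] ** [T [F [P [P [A x]] - [A x]]]]]]]]

x <> x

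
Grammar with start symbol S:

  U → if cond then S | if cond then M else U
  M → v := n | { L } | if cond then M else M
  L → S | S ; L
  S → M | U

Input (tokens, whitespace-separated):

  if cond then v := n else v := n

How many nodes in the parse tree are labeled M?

3

[S [M if cond then [M v := n] else [M v := n]]]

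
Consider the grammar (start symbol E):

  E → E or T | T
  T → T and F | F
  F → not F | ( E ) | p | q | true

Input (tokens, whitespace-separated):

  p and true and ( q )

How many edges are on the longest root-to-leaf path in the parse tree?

6

[E [T [T [T [F p]] and [F true]] and [F ( [E [T [F q]]] )]]]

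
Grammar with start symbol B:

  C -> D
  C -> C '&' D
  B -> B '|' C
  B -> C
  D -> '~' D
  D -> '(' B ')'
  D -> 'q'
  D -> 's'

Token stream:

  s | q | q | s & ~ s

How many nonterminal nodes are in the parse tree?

[B [B [B [B [C [D s]]] | [C [D q]]] | [C [D q]]] | [C [C [D s]] & [D ~ [D s]]]]

15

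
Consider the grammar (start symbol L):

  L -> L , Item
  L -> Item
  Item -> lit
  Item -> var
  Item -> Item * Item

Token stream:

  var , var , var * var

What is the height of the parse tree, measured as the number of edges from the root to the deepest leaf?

[L [L [L [Item var]] , [Item var]] , [Item [Item var] * [Item var]]]

4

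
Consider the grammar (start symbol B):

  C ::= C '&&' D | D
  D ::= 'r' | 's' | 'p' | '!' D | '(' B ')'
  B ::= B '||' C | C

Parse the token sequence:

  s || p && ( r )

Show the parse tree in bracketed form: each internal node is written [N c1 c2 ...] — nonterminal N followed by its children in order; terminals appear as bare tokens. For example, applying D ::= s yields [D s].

[B [B [C [D s]]] || [C [C [D p]] && [D ( [B [C [D r]]] )]]]

B
B || C
C || C
D || C
s || C
s || C && D
s || D && D
s || p && D
s || p && ( B )
s || p && ( C )
s || p && ( D )
s || p && ( r )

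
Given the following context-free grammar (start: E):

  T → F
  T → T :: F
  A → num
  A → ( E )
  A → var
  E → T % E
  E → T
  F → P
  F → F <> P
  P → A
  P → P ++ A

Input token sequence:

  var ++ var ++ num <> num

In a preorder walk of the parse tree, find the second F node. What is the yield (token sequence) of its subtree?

var ++ var ++ num

[E [T [F [F [P [P [P [A var]] ++ [A var]] ++ [A num]]] <> [P [A num]]]]]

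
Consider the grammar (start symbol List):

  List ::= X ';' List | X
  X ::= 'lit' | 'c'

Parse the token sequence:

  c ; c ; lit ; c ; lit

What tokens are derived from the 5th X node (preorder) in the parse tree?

[List [X c] ; [List [X c] ; [List [X lit] ; [List [X c] ; [List [X lit]]]]]]

lit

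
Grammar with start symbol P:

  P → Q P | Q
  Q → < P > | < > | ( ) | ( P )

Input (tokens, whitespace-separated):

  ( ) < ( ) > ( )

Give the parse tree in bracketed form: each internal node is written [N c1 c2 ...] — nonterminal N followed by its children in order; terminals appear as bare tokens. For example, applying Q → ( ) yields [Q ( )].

P
Q P
( ) P
( ) Q P
( ) < P > P
( ) < Q > P
( ) < ( ) > P
( ) < ( ) > Q
( ) < ( ) > ( )

[P [Q ( )] [P [Q < [P [Q ( )]] >] [P [Q ( )]]]]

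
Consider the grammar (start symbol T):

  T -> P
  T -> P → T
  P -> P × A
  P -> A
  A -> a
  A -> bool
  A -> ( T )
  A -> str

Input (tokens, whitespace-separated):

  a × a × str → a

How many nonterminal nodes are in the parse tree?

10

[T [P [P [P [A a]] × [A a]] × [A str]] → [T [P [A a]]]]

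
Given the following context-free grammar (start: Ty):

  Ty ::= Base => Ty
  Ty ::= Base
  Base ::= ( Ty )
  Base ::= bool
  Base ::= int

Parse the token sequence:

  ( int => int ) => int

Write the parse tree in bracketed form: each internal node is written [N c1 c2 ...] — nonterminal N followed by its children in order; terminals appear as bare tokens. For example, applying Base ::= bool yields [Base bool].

Ty
Base => Ty
( Ty ) => Ty
( Base => Ty ) => Ty
( int => Ty ) => Ty
( int => Base ) => Ty
( int => int ) => Ty
( int => int ) => Base
( int => int ) => int

[Ty [Base ( [Ty [Base int] => [Ty [Base int]]] )] => [Ty [Base int]]]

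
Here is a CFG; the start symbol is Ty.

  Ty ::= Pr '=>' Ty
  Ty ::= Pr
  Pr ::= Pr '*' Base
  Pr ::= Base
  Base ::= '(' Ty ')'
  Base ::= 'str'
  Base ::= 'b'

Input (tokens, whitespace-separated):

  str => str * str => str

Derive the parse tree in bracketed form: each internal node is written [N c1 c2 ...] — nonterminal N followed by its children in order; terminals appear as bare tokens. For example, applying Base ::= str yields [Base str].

[Ty [Pr [Base str]] => [Ty [Pr [Pr [Base str]] * [Base str]] => [Ty [Pr [Base str]]]]]

Ty
Pr => Ty
Base => Ty
str => Ty
str => Pr => Ty
str => Pr * Base => Ty
str => Base * Base => Ty
str => str * Base => Ty
str => str * str => Ty
str => str * str => Pr
str => str * str => Base
str => str * str => str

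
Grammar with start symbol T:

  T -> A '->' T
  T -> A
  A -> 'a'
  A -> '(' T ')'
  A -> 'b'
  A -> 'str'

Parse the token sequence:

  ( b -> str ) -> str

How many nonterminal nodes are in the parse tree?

8

[T [A ( [T [A b] -> [T [A str]]] )] -> [T [A str]]]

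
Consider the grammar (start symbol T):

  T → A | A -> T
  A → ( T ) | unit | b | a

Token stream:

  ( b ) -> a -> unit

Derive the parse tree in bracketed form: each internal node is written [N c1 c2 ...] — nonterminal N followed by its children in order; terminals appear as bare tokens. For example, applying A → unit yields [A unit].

[T [A ( [T [A b]] )] -> [T [A a] -> [T [A unit]]]]

T
A -> T
( T ) -> T
( A ) -> T
( b ) -> T
( b ) -> A -> T
( b ) -> a -> T
( b ) -> a -> A
( b ) -> a -> unit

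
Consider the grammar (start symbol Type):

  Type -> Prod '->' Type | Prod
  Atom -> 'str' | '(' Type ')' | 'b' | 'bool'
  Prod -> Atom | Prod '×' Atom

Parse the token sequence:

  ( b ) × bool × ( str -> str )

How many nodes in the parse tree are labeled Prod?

6

[Type [Prod [Prod [Prod [Atom ( [Type [Prod [Atom b]]] )]] × [Atom bool]] × [Atom ( [Type [Prod [Atom str]] -> [Type [Prod [Atom str]]]] )]]]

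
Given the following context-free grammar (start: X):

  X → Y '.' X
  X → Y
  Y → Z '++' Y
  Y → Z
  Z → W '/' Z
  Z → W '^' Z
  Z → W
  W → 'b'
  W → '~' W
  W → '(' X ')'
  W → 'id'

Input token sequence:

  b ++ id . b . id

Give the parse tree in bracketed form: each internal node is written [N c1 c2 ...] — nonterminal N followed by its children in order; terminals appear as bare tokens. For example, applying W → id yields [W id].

[X [Y [Z [W b]] ++ [Y [Z [W id]]]] . [X [Y [Z [W b]]] . [X [Y [Z [W id]]]]]]

X
Y . X
Z ++ Y . X
W ++ Y . X
b ++ Y . X
b ++ Z . X
b ++ W . X
b ++ id . X
b ++ id . Y . X
b ++ id . Z . X
b ++ id . W . X
b ++ id . b . X
b ++ id . b . Y
b ++ id . b . Z
b ++ id . b . W
b ++ id . b . id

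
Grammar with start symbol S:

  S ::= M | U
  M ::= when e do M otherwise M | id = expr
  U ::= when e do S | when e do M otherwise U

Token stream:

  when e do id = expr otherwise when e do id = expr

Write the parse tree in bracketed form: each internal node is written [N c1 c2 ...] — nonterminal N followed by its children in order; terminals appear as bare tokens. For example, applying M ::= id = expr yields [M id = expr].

S
U
when e do M otherwise U
when e do id = expr otherwise U
when e do id = expr otherwise when e do S
when e do id = expr otherwise when e do M
when e do id = expr otherwise when e do id = expr

[S [U when e do [M id = expr] otherwise [U when e do [S [M id = expr]]]]]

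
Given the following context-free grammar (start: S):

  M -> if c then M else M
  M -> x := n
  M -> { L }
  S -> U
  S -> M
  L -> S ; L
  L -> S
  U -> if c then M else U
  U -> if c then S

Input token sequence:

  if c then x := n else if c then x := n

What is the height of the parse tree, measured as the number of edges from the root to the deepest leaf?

5

[S [U if c then [M x := n] else [U if c then [S [M x := n]]]]]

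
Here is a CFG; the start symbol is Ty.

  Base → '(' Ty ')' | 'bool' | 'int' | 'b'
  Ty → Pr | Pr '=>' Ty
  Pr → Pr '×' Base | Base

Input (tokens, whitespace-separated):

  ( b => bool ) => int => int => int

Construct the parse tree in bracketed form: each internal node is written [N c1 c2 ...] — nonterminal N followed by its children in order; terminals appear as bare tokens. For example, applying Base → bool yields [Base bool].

Ty
Pr => Ty
Base => Ty
( Ty ) => Ty
( Pr => Ty ) => Ty
( Base => Ty ) => Ty
( b => Ty ) => Ty
( b => Pr ) => Ty
( b => Base ) => Ty
( b => bool ) => Ty
( b => bool ) => Pr => Ty
( b => bool ) => Base => Ty
( b => bool ) => int => Ty
( b => bool ) => int => Pr => Ty
( b => bool ) => int => Base => Ty
( b => bool ) => int => int => Ty
( b => bool ) => int => int => Pr
( b => bool ) => int => int => Base
( b => bool ) => int => int => int

[Ty [Pr [Base ( [Ty [Pr [Base b]] => [Ty [Pr [Base bool]]]] )]] => [Ty [Pr [Base int]] => [Ty [Pr [Base int]] => [Ty [Pr [Base int]]]]]]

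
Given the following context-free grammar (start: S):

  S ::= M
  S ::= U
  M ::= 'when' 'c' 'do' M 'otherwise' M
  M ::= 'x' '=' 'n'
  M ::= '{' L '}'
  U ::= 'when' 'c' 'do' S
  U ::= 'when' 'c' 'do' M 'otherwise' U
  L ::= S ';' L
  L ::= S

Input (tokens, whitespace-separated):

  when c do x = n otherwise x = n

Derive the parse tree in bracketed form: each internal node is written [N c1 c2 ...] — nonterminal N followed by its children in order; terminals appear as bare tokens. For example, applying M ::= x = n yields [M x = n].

[S [M when c do [M x = n] otherwise [M x = n]]]

S
M
when c do M otherwise M
when c do x = n otherwise M
when c do x = n otherwise x = n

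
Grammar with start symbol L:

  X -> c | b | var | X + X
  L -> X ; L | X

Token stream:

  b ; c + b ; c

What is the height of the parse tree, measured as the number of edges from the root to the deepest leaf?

4

[L [X b] ; [L [X [X c] + [X b]] ; [L [X c]]]]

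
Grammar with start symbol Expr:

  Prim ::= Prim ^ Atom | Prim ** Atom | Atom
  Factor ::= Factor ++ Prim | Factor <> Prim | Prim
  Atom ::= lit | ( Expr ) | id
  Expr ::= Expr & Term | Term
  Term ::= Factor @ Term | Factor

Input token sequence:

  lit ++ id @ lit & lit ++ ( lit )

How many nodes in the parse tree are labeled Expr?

[Expr [Expr [Term [Factor [Factor [Prim [Atom lit]]] ++ [Prim [Atom id]]] @ [Term [Factor [Prim [Atom lit]]]]]] & [Term [Factor [Factor [Prim [Atom lit]]] ++ [Prim [Atom ( [Expr [Term [Factor [Prim [Atom lit]]]]] )]]]]]

3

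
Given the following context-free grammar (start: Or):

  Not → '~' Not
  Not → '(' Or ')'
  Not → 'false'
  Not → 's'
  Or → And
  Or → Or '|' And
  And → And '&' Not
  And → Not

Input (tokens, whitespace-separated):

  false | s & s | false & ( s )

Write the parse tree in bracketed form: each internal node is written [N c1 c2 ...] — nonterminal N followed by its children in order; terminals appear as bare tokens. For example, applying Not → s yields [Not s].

Or
Or | And
Or | And | And
And | And | And
Not | And | And
false | And | And
false | And & Not | And
false | Not & Not | And
false | s & Not | And
false | s & s | And
false | s & s | And & Not
false | s & s | Not & Not
false | s & s | false & Not
false | s & s | false & ( Or )
false | s & s | false & ( And )
false | s & s | false & ( Not )
false | s & s | false & ( s )

[Or [Or [Or [And [Not false]]] | [And [And [Not s]] & [Not s]]] | [And [And [Not false]] & [Not ( [Or [And [Not s]]] )]]]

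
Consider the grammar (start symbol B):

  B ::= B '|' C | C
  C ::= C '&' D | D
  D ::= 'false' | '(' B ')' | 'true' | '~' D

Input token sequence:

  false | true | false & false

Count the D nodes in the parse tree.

4

[B [B [B [C [D false]]] | [C [D true]]] | [C [C [D false]] & [D false]]]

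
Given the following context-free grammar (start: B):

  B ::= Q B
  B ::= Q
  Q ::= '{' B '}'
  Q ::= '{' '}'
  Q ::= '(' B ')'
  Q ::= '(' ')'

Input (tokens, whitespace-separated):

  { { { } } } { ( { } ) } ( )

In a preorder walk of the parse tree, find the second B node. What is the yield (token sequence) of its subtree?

[B [Q { [B [Q { [B [Q { }]] }]] }] [B [Q { [B [Q ( [B [Q { }]] )]] }] [B [Q ( )]]]]

{ { } }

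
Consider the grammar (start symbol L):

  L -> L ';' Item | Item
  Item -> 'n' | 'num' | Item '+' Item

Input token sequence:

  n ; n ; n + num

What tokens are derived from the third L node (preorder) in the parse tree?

[L [L [L [Item n]] ; [Item n]] ; [Item [Item n] + [Item num]]]

n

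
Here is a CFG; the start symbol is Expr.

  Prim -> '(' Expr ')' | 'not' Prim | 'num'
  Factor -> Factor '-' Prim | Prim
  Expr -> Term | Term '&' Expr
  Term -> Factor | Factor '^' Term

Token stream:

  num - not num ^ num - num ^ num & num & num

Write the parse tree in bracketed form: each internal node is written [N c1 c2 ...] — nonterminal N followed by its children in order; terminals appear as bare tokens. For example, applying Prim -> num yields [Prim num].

Expr
Term & Expr
Factor ^ Term & Expr
Factor - Prim ^ Term & Expr
Prim - Prim ^ Term & Expr
num - Prim ^ Term & Expr
num - not Prim ^ Term & Expr
num - not num ^ Term & Expr
num - not num ^ Factor ^ Term & Expr
num - not num ^ Factor - Prim ^ Term & Expr
num - not num ^ Prim - Prim ^ Term & Expr
num - not num ^ num - Prim ^ Term & Expr
num - not num ^ num - num ^ Term & Expr
num - not num ^ num - num ^ Factor & Expr
num - not num ^ num - num ^ Prim & Expr
num - not num ^ num - num ^ num & Expr
num - not num ^ num - num ^ num & Term & Expr
num - not num ^ num - num ^ num & Factor & Expr
num - not num ^ num - num ^ num & Prim & Expr
num - not num ^ num - num ^ num & num & Expr
num - not num ^ num - num ^ num & num & Term
num - not num ^ num - num ^ num & num & Factor
num - not num ^ num - num ^ num & num & Prim
num - not num ^ num - num ^ num & num & num

[Expr [Term [Factor [Factor [Prim num]] - [Prim not [Prim num]]] ^ [Term [Factor [Factor [Prim num]] - [Prim num]] ^ [Term [Factor [Prim num]]]]] & [Expr [Term [Factor [Prim num]]] & [Expr [Term [Factor [Prim num]]]]]]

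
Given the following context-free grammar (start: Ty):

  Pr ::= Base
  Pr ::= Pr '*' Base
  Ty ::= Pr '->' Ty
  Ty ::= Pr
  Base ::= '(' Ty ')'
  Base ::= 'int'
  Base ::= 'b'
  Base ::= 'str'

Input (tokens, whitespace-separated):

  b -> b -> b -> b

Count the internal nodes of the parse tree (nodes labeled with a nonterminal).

12

[Ty [Pr [Base b]] -> [Ty [Pr [Base b]] -> [Ty [Pr [Base b]] -> [Ty [Pr [Base b]]]]]]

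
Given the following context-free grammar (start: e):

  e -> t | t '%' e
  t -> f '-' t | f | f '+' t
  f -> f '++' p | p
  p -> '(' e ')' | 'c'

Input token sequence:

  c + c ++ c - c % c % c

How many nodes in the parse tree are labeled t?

[e [t [f [p c]] + [t [f [f [p c]] ++ [p c]] - [t [f [p c]]]]] % [e [t [f [p c]]] % [e [t [f [p c]]]]]]

5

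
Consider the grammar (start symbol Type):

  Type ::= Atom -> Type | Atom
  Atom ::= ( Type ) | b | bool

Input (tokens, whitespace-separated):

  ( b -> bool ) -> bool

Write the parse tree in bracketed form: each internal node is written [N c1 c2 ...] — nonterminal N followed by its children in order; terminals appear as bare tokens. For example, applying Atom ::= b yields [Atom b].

[Type [Atom ( [Type [Atom b] -> [Type [Atom bool]]] )] -> [Type [Atom bool]]]

Type
Atom -> Type
( Type ) -> Type
( Atom -> Type ) -> Type
( b -> Type ) -> Type
( b -> Atom ) -> Type
( b -> bool ) -> Type
( b -> bool ) -> Atom
( b -> bool ) -> bool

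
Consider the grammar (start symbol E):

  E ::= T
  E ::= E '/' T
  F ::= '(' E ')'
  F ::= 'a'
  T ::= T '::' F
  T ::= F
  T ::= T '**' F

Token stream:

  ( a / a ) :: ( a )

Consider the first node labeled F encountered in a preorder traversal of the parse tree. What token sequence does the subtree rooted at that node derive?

( a / a )

[E [T [T [F ( [E [E [T [F a]]] / [T [F a]]] )]] :: [F ( [E [T [F a]]] )]]]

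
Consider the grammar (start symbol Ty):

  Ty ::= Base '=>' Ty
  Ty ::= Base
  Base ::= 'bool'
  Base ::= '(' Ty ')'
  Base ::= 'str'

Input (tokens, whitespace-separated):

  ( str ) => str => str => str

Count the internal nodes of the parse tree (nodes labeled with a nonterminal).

[Ty [Base ( [Ty [Base str]] )] => [Ty [Base str] => [Ty [Base str] => [Ty [Base str]]]]]

10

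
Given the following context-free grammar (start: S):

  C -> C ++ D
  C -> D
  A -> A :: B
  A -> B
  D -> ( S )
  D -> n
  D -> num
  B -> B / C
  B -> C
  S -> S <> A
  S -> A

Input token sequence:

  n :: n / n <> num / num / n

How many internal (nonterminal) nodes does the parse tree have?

23

[S [S [A [A [B [C [D n]]]] :: [B [B [C [D n]]] / [C [D n]]]]] <> [A [B [B [B [C [D num]]] / [C [D num]]] / [C [D n]]]]]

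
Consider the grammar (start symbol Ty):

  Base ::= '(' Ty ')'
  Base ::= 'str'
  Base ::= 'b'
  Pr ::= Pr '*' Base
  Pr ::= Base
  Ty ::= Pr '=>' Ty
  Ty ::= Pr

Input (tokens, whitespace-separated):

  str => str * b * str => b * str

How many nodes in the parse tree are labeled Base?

6

[Ty [Pr [Base str]] => [Ty [Pr [Pr [Pr [Base str]] * [Base b]] * [Base str]] => [Ty [Pr [Pr [Base b]] * [Base str]]]]]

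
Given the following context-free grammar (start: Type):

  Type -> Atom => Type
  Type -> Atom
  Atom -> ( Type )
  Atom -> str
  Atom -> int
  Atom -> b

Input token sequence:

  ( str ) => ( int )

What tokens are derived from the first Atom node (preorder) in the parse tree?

[Type [Atom ( [Type [Atom str]] )] => [Type [Atom ( [Type [Atom int]] )]]]

( str )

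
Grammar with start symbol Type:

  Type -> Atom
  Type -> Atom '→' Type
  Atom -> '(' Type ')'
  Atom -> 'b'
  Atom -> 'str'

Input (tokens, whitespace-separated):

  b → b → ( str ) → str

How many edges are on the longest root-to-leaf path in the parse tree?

[Type [Atom b] → [Type [Atom b] → [Type [Atom ( [Type [Atom str]] )] → [Type [Atom str]]]]]

6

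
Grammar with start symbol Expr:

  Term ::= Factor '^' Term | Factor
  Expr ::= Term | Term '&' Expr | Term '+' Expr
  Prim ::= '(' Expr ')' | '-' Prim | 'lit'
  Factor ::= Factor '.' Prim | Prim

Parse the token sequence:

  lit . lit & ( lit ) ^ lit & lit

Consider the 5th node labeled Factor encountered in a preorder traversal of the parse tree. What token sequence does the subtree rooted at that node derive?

lit

[Expr [Term [Factor [Factor [Prim lit]] . [Prim lit]]] & [Expr [Term [Factor [Prim ( [Expr [Term [Factor [Prim lit]]]] )]] ^ [Term [Factor [Prim lit]]]] & [Expr [Term [Factor [Prim lit]]]]]]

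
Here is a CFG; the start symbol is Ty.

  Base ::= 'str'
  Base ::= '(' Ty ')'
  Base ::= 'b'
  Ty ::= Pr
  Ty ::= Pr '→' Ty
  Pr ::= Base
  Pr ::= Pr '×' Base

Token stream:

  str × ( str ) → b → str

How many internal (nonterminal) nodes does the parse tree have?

14

[Ty [Pr [Pr [Base str]] × [Base ( [Ty [Pr [Base str]]] )]] → [Ty [Pr [Base b]] → [Ty [Pr [Base str]]]]]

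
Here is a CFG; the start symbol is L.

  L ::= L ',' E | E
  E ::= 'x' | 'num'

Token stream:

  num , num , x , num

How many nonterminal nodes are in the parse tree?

[L [L [L [L [E num]] , [E num]] , [E x]] , [E num]]

8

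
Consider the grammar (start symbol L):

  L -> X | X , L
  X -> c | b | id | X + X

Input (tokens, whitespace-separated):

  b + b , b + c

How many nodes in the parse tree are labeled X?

[L [X [X b] + [X b]] , [L [X [X b] + [X c]]]]

6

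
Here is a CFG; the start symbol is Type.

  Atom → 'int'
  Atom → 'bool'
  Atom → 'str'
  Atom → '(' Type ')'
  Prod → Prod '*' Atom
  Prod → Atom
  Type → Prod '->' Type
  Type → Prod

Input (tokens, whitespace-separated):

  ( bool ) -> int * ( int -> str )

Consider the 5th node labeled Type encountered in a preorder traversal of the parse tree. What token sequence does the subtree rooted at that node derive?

str

[Type [Prod [Atom ( [Type [Prod [Atom bool]]] )]] -> [Type [Prod [Prod [Atom int]] * [Atom ( [Type [Prod [Atom int]] -> [Type [Prod [Atom str]]]] )]]]]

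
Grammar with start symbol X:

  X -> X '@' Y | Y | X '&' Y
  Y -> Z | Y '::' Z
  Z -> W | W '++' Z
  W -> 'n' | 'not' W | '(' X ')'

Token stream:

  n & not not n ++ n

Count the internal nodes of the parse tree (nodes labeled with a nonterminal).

12

[X [X [Y [Z [W n]]]] & [Y [Z [W not [W not [W n]]] ++ [Z [W n]]]]]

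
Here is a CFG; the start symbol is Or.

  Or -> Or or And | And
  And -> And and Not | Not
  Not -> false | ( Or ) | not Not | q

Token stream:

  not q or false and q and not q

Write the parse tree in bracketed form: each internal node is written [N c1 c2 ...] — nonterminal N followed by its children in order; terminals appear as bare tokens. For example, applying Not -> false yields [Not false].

[Or [Or [And [Not not [Not q]]]] or [And [And [And [Not false]] and [Not q]] and [Not not [Not q]]]]

Or
Or or And
And or And
Not or And
not Not or And
not q or And
not q or And and Not
not q or And and Not and Not
not q or Not and Not and Not
not q or false and Not and Not
not q or false and q and Not
not q or false and q and not Not
not q or false and q and not q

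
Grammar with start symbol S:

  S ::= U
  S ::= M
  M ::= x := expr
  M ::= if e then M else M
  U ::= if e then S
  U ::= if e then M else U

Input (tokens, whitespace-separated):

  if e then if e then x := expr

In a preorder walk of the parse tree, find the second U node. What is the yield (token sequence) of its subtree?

if e then x := expr

[S [U if e then [S [U if e then [S [M x := expr]]]]]]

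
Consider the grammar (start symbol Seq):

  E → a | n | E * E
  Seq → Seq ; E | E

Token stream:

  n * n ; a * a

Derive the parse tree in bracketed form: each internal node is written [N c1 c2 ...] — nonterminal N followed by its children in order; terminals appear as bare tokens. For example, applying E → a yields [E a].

Seq
Seq ; E
E ; E
E * E ; E
n * E ; E
n * n ; E
n * n ; E * E
n * n ; a * E
n * n ; a * a

[Seq [Seq [E [E n] * [E n]]] ; [E [E a] * [E a]]]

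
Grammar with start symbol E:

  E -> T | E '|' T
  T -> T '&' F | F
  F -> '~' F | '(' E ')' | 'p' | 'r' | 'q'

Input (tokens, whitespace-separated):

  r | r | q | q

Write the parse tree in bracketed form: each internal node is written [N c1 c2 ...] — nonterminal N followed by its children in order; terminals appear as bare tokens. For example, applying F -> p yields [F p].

[E [E [E [E [T [F r]]] | [T [F r]]] | [T [F q]]] | [T [F q]]]

E
E | T
E | T | T
E | T | T | T
T | T | T | T
F | T | T | T
r | T | T | T
r | F | T | T
r | r | T | T
r | r | F | T
r | r | q | T
r | r | q | F
r | r | q | q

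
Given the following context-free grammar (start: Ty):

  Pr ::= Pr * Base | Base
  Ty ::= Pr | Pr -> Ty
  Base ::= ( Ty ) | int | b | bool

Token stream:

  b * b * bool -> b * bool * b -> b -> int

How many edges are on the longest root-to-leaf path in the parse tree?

[Ty [Pr [Pr [Pr [Base b]] * [Base b]] * [Base bool]] -> [Ty [Pr [Pr [Pr [Base b]] * [Base bool]] * [Base b]] -> [Ty [Pr [Base b]] -> [Ty [Pr [Base int]]]]]]

6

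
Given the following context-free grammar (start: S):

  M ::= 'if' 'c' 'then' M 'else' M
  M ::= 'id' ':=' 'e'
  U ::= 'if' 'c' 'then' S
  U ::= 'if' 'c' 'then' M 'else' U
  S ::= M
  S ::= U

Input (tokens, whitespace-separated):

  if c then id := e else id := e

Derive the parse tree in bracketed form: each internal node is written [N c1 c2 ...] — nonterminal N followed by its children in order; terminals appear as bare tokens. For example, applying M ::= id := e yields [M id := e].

[S [M if c then [M id := e] else [M id := e]]]

S
M
if c then M else M
if c then id := e else M
if c then id := e else id := e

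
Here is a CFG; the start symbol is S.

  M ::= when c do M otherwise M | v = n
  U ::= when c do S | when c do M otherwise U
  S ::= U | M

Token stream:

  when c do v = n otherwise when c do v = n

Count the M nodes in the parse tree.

[S [U when c do [M v = n] otherwise [U when c do [S [M v = n]]]]]

2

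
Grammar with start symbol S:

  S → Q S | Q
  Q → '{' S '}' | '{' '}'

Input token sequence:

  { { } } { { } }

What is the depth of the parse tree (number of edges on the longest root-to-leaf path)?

[S [Q { [S [Q { }]] }] [S [Q { [S [Q { }]] }]]]

5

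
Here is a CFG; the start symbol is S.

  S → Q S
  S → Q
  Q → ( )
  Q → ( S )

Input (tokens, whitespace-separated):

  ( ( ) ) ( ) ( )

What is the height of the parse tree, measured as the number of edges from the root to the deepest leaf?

4

[S [Q ( [S [Q ( )]] )] [S [Q ( )] [S [Q ( )]]]]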